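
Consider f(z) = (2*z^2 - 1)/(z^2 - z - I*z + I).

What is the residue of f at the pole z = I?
Write f(z) = P(z)/Q(z) with P(z) = 2*z^2 - 1 and Q(z) = z^2 - z - I*z + I.
The denominator factors as Q(z) = (z - 1)*(z - I), so z = I is a simple zero of Q and P is analytic there; z = I is therefore a simple pole and
  Res(f, z₀) = P(z₀)/Q'(z₀).

Q'(z) = 2*z - 1 - I, so Q'(I) = -1 + I.
P(I) = -3.

Res(f, I) = (-3)/(-1 + I) = 3/2 + 3*I/2

Final answer: 3/2 + 3*I/2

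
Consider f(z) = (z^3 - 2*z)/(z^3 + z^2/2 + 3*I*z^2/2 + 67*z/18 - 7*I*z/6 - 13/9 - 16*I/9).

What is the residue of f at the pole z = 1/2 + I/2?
Write f(z) = P(z)/Q(z) with P(z) = z^3 - 2*z and Q(z) = z^3 + z^2/2 + 3*I*z^2/2 + 67*z/18 - 7*I*z/6 - 13/9 - 16*I/9.
The denominator factors as Q(z) = (z + 1/3 - I)*(z + 2/3 + 3*I)*(z - 1/2 - I/2), so z = 1/2 + I/2 is a simple zero of Q and P is analytic there; z = 1/2 + I/2 is therefore a simple pole and
  Res(f, z₀) = P(z₀)/Q'(z₀).

Q'(z) = 3*z^2 + z + 3*I*z + 67/18 - 7*I/6, so Q'(1/2 + I/2) = 49/18 + 7*I/3.
P(1/2 + I/2) = -5/4 - 3*I/4.

Res(f, 1/2 + I/2) = (-5/4 - 3*I/4)/(49/18 + 7*I/3) = -477/1190 + 81*I/1190

Final answer: -477/1190 + 81*I/1190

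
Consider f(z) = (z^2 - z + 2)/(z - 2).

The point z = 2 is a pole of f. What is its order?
1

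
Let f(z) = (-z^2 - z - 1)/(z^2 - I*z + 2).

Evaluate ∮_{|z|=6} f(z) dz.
By the residue theorem, ∮_C f(z) dz = 2πi · (sum of the residues of f at the poles inside |z| = 6).

The denominator factors as (z + I)*(z - 2*I), so the singularities of f are simple poles at z = -I, z = 2*I.
  |-I|² = 1 < 36 = 6², so this pole is inside the contour.
  |2*I|² = 4 < 36 = 6², so this pole is inside the contour.

With P(z) = -z^2 - z - 1 and Q(z) = z^2 - I*z + 2, each pole is simple, so Res(f, z₀) = P(z₀)/Q'(z₀) with Q'(z) = 2*z - I.
  Res(f, -I) = P(-I)/Q'(-I) = (I)/(-3*I) = -1/3
  Res(f, 2*I) = P(2*I)/Q'(2*I) = (3 - 2*I)/(3*I) = -2/3 - I

Sum of residues inside C: -1 - I
∮_C f(z) dz = 2πi · (-1 - I) = pi*(2 - 2*I)

Final answer: pi*(2 - 2*I)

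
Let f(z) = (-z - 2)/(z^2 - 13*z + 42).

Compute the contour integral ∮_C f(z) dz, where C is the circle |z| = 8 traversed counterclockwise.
By the residue theorem, ∮_C f(z) dz = 2πi · (sum of the residues of f at the poles inside |z| = 8).

The denominator factors as (z - 6)*(z - 7), so the singularities of f are simple poles at z = 6, z = 7.
  |6|² = 36 < 64 = 8², so this pole is inside the contour.
  |7|² = 49 < 64 = 8², so this pole is inside the contour.

With P(z) = -z - 2 and Q(z) = z^2 - 13*z + 42, each pole is simple, so Res(f, z₀) = P(z₀)/Q'(z₀) with Q'(z) = 2*z - 13.
  Res(f, 6) = P(6)/Q'(6) = (-8)/(-1) = 8
  Res(f, 7) = P(7)/Q'(7) = (-9)/(1) = -9

Sum of residues inside C: -1
∮_C f(z) dz = 2πi · (-1) = -2*I*pi

Final answer: -2*I*pi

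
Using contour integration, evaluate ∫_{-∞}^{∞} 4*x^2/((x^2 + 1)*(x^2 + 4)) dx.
Let f(z) = 4*z^2/((z^2 + 1)*(z^2 + 4)). The denominator has no real zeros and deg Q - deg P = 2 ≥ 2, so the integral of f over the upper semicircle |z| = R tends to 0 as R → ∞. Closing the contour in the upper half-plane,
  ∫_{-∞}^{∞} f(x) dx = 2πi · Σ Res(f, z_k)  over the poles with Im z_k > 0.

Zeros of the denominator: z^2 + 1 = 0 gives z = ±I; z^2 + 4 = 0 gives z = ±2*I.
Upper half-plane: z = I, z = 2*I (simple).

Each pole is a simple zero of Q(z) = z^4 + 5*z^2 + 4, so Res(f, z₀) = P(z₀)/Q'(z₀) with P(z) = 4*z^2, Q'(z) = 4*z^3 + 10*z:
  Res(f, I) = (-4)/(6*I) = 2*I/3
  Res(f, 2*I) = (-16)/(-12*I) = -4*I/3

Sum of residues: -2*I/3
∫_{-∞}^{∞} f(x) dx = 2πi · (-2*I/3) = 4*pi/3

Final answer: 4*pi/3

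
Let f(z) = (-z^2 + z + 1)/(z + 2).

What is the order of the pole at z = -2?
1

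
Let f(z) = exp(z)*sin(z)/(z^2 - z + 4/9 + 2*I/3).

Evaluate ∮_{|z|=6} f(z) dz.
pi*(18/25 + 24*I/25)*exp(2*I/3)*sinh(2/3) + pi*(-24/25 + 18*I/25)*exp(1 - 2*I/3)*sin(1 - 2*I/3)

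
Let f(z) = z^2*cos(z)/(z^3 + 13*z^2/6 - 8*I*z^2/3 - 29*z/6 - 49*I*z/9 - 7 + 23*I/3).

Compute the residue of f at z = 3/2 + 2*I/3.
Write f(z) = P(z)/Q(z) with P(z) = z^2*cos(z) and Q(z) = z^3 + 13*z^2/6 - 8*I*z^2/3 - 29*z/6 - 49*I*z/9 - 7 + 23*I/3.
The denominator factors as Q(z) = (z + 3)*(z + 2/3 - 2*I)*(z - 3/2 - 2*I/3), so z = 3/2 + 2*I/3 is a simple zero of Q and P is analytic there; z = 3/2 + 2*I/3 is therefore a simple pole and
  Res(f, z₀) = P(z₀)/Q'(z₀).

Q'(z) = 3*z^2 + 13*z/3 - 16*I*z/3 - 29/6 - 49*I/9, so Q'(3/2 + 2*I/3) = 383/36 - 41*I/9.
P(3/2 + 2*I/3) = (65/36 + 2*I)*cos(3/2 + 2*I/3).

Res(f, 3/2 + 2*I/3) = ((65/36 + 2*I)*cos(3/2 + 2*I/3))/(383/36 - 41*I/9) = (13087/173585 + 38236*I/173585)*cos(3/2 + 2*I/3)

Final answer: (13087/173585 + 38236*I/173585)*cos(3/2 + 2*I/3)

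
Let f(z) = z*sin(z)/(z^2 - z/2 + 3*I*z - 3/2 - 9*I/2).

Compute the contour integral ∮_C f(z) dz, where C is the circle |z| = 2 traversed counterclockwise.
pi*(36/61 + 30*I/61)*sin(3/2)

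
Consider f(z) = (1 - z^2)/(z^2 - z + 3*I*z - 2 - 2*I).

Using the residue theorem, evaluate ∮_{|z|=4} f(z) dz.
By the residue theorem, ∮_C f(z) dz = 2πi · (sum of the residues of f at the poles inside |z| = 4).

The denominator factors as (z - 1 + I)*(z + 2*I), so the singularities of f are simple poles at z = 1 - I, z = -2*I.
  |1 - I|² = 2 < 16 = 4², so this pole is inside the contour.
  |-2*I|² = 4 < 16 = 4², so this pole is inside the contour.

With P(z) = 1 - z^2 and Q(z) = z^2 - z + 3*I*z - 2 - 2*I, each pole is simple, so Res(f, z₀) = P(z₀)/Q'(z₀) with Q'(z) = 2*z - 1 + 3*I.
  Res(f, 1 - I) = P(1 - I)/Q'(1 - I) = (1 + 2*I)/(1 + I) = 3/2 + I/2
  Res(f, -2*I) = P(-2*I)/Q'(-2*I) = (5)/(-1 - I) = -5/2 + 5*I/2

Sum of residues inside C: -1 + 3*I
∮_C f(z) dz = 2πi · (-1 + 3*I) = pi*(-6 - 2*I)

Final answer: pi*(-6 - 2*I)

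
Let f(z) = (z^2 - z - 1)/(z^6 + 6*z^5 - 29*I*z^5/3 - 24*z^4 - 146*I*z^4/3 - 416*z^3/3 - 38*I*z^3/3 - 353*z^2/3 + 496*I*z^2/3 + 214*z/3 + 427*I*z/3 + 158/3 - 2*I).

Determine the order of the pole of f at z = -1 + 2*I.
Factor the denominator:
  z^6 + 6*z^5 - 29*I*z^5/3 - 24*z^4 - 146*I*z^4/3 - 416*z^3/3 - 38*I*z^3/3 - 353*z^2/3 + 496*I*z^2/3 + 214*z/3 + 427*I*z/3 + 158/3 - 2*I = (z + 1 - 2*I)^4*(z - I)*(z + 2 - 2*I/3)

The numerator P(z) = z^2 - z - 1 has P(-1 + 2*I) = -3 - 6*I ≠ 0, so no factor of (z + 1 - 2*I) cancels.
Near z = -1 + 2*I we can therefore write f(z) = g(z)/(z + 1 - 2*I)^4 with g analytic at -1 + 2*I and g(-1 + 2*I) ≠ 0 (g is the numerator divided by the remaining denominator factors).

Hence z = -1 + 2*I is a pole of order 4.

Final answer: 4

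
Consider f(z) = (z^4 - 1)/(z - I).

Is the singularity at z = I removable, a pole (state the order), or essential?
The numerator vanishes at z = I ((I)^4 = 1), so it is divisible by z - I:
  z^4 - 1 = (z - I)*(z^3 + I*z^2 - z - I)
Hence for z ≠ I, f(z) = z^3 + I*z^2 - z - I, a polynomial, and lim_{z→I} f(z) = -4*I is finite.
So the singularity is removable.

Final answer: removable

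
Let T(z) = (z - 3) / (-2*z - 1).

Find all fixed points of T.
{-sqrt(7)/2 - 1/2, -1/2 + sqrt(7)/2}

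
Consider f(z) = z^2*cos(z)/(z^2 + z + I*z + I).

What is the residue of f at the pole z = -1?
Write f(z) = P(z)/Q(z) with P(z) = z^2*cos(z) and Q(z) = z^2 + z + I*z + I.
The denominator factors as Q(z) = (z + I)*(z + 1), so z = -1 is a simple zero of Q and P is analytic there; z = -1 is therefore a simple pole and
  Res(f, z₀) = P(z₀)/Q'(z₀).

Q'(z) = 2*z + 1 + I, so Q'(-1) = -1 + I.
P(-1) = cos(1).

Res(f, -1) = (cos(1))/(-1 + I) = (-1/2 - I/2)*cos(1)

Final answer: (-1/2 - I/2)*cos(1)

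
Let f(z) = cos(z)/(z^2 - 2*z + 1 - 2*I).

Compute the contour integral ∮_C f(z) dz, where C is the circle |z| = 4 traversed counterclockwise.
By the residue theorem, ∮_C f(z) dz = 2πi · (sum of the residues of f at the poles inside |z| = 4).

The denominator factors as (z - 2 - I)*(z + I), so the singularities of f are simple poles at z = 2 + I, z = -I.
  |2 + I|² = 5 < 16 = 4², so this pole is inside the contour.
  |-I|² = 1 < 16 = 4², so this pole is inside the contour.

With P(z) = cos(z) and Q(z) = z^2 - 2*z + 1 - 2*I, each pole is simple, so Res(f, z₀) = P(z₀)/Q'(z₀) with Q'(z) = 2*z - 2.
  Res(f, 2 + I) = P(2 + I)/Q'(2 + I) = (cos(2 + I))/(2 + 2*I) = (1/4 - I/4)*cos(2 + I)
  Res(f, -I) = P(-I)/Q'(-I) = (cosh(1))/(-2 - 2*I) = (-1/4 + I/4)*cosh(1)

Sum of residues inside C: (1/4 - I/4)*cos(2 + I) + (-1/4 + I/4)*cosh(1)
∮_C f(z) dz = 2πi · ((1/4 - I/4)*cos(2 + I) + (-1/4 + I/4)*cosh(1)) = pi*(1/2 + I/2)*cos(2 + I) + pi*(-1/2 - I/2)*cosh(1)

Final answer: pi*(1/2 + I/2)*cos(2 + I) + pi*(-1/2 - I/2)*cosh(1)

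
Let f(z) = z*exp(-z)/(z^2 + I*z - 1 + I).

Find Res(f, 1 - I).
Write f(z) = P(z)/Q(z) with P(z) = z*exp(-z) and Q(z) = z^2 + I*z - 1 + I.
The denominator factors as Q(z) = (z - 1 + I)*(z + 1), so z = 1 - I is a simple zero of Q and P is analytic there; z = 1 - I is therefore a simple pole and
  Res(f, z₀) = P(z₀)/Q'(z₀).

Q'(z) = 2*z + I, so Q'(1 - I) = 2 - I.
P(1 - I) = (1 - I)*exp(-1 + I).

Res(f, 1 - I) = ((1 - I)*exp(-1 + I))/(2 - I) = (3/5 - I/5)*exp(-1 + I)

Final answer: (3/5 - I/5)*exp(-1 + I)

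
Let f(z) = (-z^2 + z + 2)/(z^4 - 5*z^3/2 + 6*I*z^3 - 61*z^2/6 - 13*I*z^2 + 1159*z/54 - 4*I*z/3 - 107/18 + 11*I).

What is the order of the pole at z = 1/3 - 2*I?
Factor the denominator:
  z^4 - 5*z^3/2 + 6*I*z^3 - 61*z^2/6 - 13*I*z^2 + 1159*z/54 - 4*I*z/3 - 107/18 + 11*I = (z - 1/3 + 2*I)^3*(z - 3/2)

The numerator P(z) = -z^2 + z + 2 has P(1/3 - 2*I) = 56/9 - 2*I/3 ≠ 0, so no factor of (z - 1/3 + 2*I) cancels.
Near z = 1/3 - 2*I we can therefore write f(z) = g(z)/(z - 1/3 + 2*I)^3 with g analytic at 1/3 - 2*I and g(1/3 - 2*I) ≠ 0 (g is the numerator divided by the remaining denominator factors).

Hence z = 1/3 - 2*I is a pole of order 3.

Final answer: 3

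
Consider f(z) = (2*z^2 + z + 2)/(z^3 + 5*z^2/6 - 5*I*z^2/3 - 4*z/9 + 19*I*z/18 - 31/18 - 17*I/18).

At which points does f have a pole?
The singularities of f are the zeros of the denominator. Factoring,
  z^3 + 5*z^2/6 - 5*I*z^2/3 - 4*z/9 + 19*I*z/18 - 31/18 - 17*I/18 = (z - 1 - I/3)*(z + 3/2 - 2*I)*(z + 1/3 + 2*I/3)
so the candidates are z = 1 + I/3, z = -3/2 + 2*I, z = -1/3 - 2*I/3.

Check the numerator P(z) = 2*z^2 + z + 2 at each one:
  P(1 + I/3) = 43/9 + 5*I/3 ≠ 0, so z = 1 + I/3 is a (simple) pole.
  P(-3/2 + 2*I) = -3 - 10*I ≠ 0, so z = -3/2 + 2*I is a (simple) pole.
  P(-1/3 - 2*I/3) = 1 + 2*I/9 ≠ 0, so z = -1/3 - 2*I/3 is a (simple) pole.

Poles of f: {-3/2 + 2*I, -1/3 - 2*I/3, 1 + I/3}

Final answer: {-3/2 + 2*I, -1/3 - 2*I/3, 1 + I/3}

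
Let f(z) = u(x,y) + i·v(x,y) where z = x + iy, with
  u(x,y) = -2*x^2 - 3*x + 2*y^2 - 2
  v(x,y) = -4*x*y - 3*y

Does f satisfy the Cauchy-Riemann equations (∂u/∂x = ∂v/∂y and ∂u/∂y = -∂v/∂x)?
∂u/∂x = -4*x - 3
∂v/∂y = -4*x - 3
∂u/∂y = 4*y
∂v/∂x = -4*y
∂u/∂x = ∂v/∂y and ∂u/∂y = -∂v/∂x hold identically; f is analytic.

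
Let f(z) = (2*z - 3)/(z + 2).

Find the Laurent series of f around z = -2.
Put w = z - (-2), i.e. z = w - 2. The denominator is w, so it suffices to rewrite the numerator in powers of w.

P(z) = 2*z - 3
P(w - 2) = -7 + 2*w

Dividing each term by w:
  f = -7/w + 2

Substituting back w = z + 2:
  f(z) = -7/(z + 2) + 2

The series is finite because the numerator is a polynomial; the negative powers form the principal part, and the coefficient of 1/(z + 2) gives Res(f, -2) = -7.

Final answer: -7/(z + 2) + 2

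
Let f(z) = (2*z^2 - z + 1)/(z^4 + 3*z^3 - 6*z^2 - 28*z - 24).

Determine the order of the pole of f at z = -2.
Factor the denominator:
  z^4 + 3*z^3 - 6*z^2 - 28*z - 24 = (z + 2)^3*(z - 3)

The numerator P(z) = 2*z^2 - z + 1 has P(-2) = 11 ≠ 0, so no factor of (z + 2) cancels.
Near z = -2 we can therefore write f(z) = g(z)/(z + 2)^3 with g analytic at -2 and g(-2) ≠ 0 (g is the numerator divided by the remaining denominator factors).

Hence z = -2 is a pole of order 3.

Final answer: 3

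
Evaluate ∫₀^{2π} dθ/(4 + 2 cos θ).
sqrt(3)*pi/3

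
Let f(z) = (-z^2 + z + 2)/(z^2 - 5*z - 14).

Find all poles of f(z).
{-2, 7}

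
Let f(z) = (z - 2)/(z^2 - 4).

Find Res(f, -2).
1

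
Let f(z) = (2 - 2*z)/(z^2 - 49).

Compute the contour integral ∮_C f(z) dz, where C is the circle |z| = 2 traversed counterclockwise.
By the residue theorem, ∮_C f(z) dz = 2πi · (sum of the residues of f at the poles inside |z| = 2).

The denominator factors as (z + 7)*(z - 7), so the singularities of f are simple poles at z = -7, z = 7.
  |-7|² = 49 > 4 = 2², so this pole is outside the contour.
  |7|² = 49 > 4 = 2², so this pole is outside the contour.

No pole lies inside the contour, so f is analytic on and inside C and the integral is 0 (Cauchy's theorem).

Final answer: 0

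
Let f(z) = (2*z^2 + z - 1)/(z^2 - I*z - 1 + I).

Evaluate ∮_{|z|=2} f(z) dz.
By the residue theorem, ∮_C f(z) dz = 2πi · (sum of the residues of f at the poles inside |z| = 2).

The denominator factors as (z - 1)*(z + 1 - I), so the singularities of f are simple poles at z = 1, z = -1 + I.
  |1|² = 1 < 4 = 2², so this pole is inside the contour.
  |-1 + I|² = 2 < 4 = 2², so this pole is inside the contour.

With P(z) = 2*z^2 + z - 1 and Q(z) = z^2 - I*z - 1 + I, each pole is simple, so Res(f, z₀) = P(z₀)/Q'(z₀) with Q'(z) = 2*z - I.
  Res(f, 1) = P(1)/Q'(1) = (2)/(2 - I) = 4/5 + 2*I/5
  Res(f, -1 + I) = P(-1 + I)/Q'(-1 + I) = (-2 - 3*I)/(-2 + I) = 1/5 + 8*I/5

Sum of residues inside C: 1 + 2*I
∮_C f(z) dz = 2πi · (1 + 2*I) = pi*(-4 + 2*I)

Final answer: pi*(-4 + 2*I)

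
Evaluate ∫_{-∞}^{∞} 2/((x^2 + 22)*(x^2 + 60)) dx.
pi*(-11*sqrt(15) + 15*sqrt(22))/6270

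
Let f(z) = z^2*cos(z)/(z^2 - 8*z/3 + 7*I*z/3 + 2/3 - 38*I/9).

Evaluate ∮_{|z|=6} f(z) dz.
By the residue theorem, ∮_C f(z) dz = 2πi · (sum of the residues of f at the poles inside |z| = 6).

The denominator factors as (z - 2/3 + 2*I)*(z - 2 + I/3), so the singularities of f are simple poles at z = 2/3 - 2*I, z = 2 - I/3.
  |2/3 - 2*I|² = 40/9 < 36 = 6², so this pole is inside the contour.
  |2 - I/3|² = 37/9 < 36 = 6², so this pole is inside the contour.

With P(z) = z^2*cos(z) and Q(z) = z^2 - 8*z/3 + 7*I*z/3 + 2/3 - 38*I/9, each pole is simple, so Res(f, z₀) = P(z₀)/Q'(z₀) with Q'(z) = 2*z - 8/3 + 7*I/3.
  Res(f, 2/3 - 2*I) = P(2/3 - 2*I)/Q'(2/3 - 2*I) = ((-32/9 - 8*I/3)*cos(2/3 - 2*I))/(-4/3 - 5*I/3) = (248/123 - 64*I/123)*cos(2/3 - 2*I)
  Res(f, 2 - I/3) = P(2 - I/3)/Q'(2 - I/3) = ((35/9 - 4*I/3)*cos(2 - I/3))/(4/3 + 5*I/3) = (80/123 - 223*I/123)*cos(2 - I/3)

Sum of residues inside C: (80/123 - 223*I/123)*cos(2 - I/3) + (248/123 - 64*I/123)*cos(2/3 - 2*I)
∮_C f(z) dz = 2πi · ((80/123 - 223*I/123)*cos(2 - I/3) + (248/123 - 64*I/123)*cos(2/3 - 2*I)) = pi*(446/123 + 160*I/123)*cos(2 - I/3) + pi*(128/123 + 496*I/123)*cos(2/3 - 2*I)

Final answer: pi*(446/123 + 160*I/123)*cos(2 - I/3) + pi*(128/123 + 496*I/123)*cos(2/3 - 2*I)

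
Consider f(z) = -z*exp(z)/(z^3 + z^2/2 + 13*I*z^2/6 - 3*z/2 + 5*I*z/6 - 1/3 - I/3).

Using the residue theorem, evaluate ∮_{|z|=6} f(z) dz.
By the residue theorem, ∮_C f(z) dz = 2πi · (sum of the residues of f at the poles inside |z| = 6).

The denominator factors as (z + 2*I/3)*(z + I)*(z + 1/2 + I/2), so the singularities of f are simple poles at z = -2*I/3, z = -I, z = -1/2 - I/2.
  |-2*I/3|² = 4/9 < 36 = 6², so this pole is inside the contour.
  |-I|² = 1 < 36 = 6², so this pole is inside the contour.
  |-1/2 - I/2|² = 1/2 < 36 = 6², so this pole is inside the contour.

With P(z) = -z*exp(z) and Q(z) = z^3 + z^2/2 + 13*I*z^2/6 - 3*z/2 + 5*I*z/6 - 1/3 - I/3, each pole is simple, so Res(f, z₀) = P(z₀)/Q'(z₀) with Q'(z) = 3*z^2 + z + 13*I*z/3 - 3/2 + 5*I/6.
  Res(f, -2*I/3) = P(-2*I/3)/Q'(-2*I/3) = (2*I*exp(-2*I/3)/3)/(1/18 + I/6) = (18/5 + 6*I/5)*exp(-2*I/3)
  Res(f, -I) = P(-I)/Q'(-I) = (I*exp(-I))/(-1/6 - I/6) = (-3 - 3*I)*exp(-I)
  Res(f, -1/2 - I/2) = P(-1/2 - I/2)/Q'(-1/2 - I/2) = ((1/2 + I/2)*exp(-1/2 - I/2))/(1/6 - I/3) = (-3/5 + 9*I/5)*exp(-1/2 - I/2)

Sum of residues inside C: (18/5 + 6*I/5)*exp(-2*I/3) + (-3 - 3*I)*exp(-I) + (-3/5 + 9*I/5)*exp(-1/2 - I/2)
∮_C f(z) dz = 2πi · ((18/5 + 6*I/5)*exp(-2*I/3) + (-3 - 3*I)*exp(-I) + (-3/5 + 9*I/5)*exp(-1/2 - I/2)) = pi*(6 - 6*I)*exp(-I) + pi*(-18/5 - 6*I/5)*exp(-1/2 - I/2) + pi*(-12/5 + 36*I/5)*exp(-2*I/3)

Final answer: pi*(6 - 6*I)*exp(-I) + pi*(-18/5 - 6*I/5)*exp(-1/2 - I/2) + pi*(-12/5 + 36*I/5)*exp(-2*I/3)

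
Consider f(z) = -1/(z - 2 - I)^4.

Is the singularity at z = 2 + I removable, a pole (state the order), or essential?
pole of order 4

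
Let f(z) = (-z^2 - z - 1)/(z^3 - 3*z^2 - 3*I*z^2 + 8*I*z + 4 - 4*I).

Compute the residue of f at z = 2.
Write f(z) = P(z)/Q(z) with P(z) = -z^2 - z - 1 and Q(z) = z^3 - 3*z^2 - 3*I*z^2 + 8*I*z + 4 - 4*I.
The denominator factors as Q(z) = (z - 2*I)*(z - 2)*(z - 1 - I), so z = 2 is a simple zero of Q and P is analytic there; z = 2 is therefore a simple pole and
  Res(f, z₀) = P(z₀)/Q'(z₀).

Q'(z) = 3*z^2 - 6*z - 6*I*z + 8*I, so Q'(2) = -4*I.
P(2) = -7.

Res(f, 2) = (-7)/(-4*I) = -7*I/4

Final answer: -7*I/4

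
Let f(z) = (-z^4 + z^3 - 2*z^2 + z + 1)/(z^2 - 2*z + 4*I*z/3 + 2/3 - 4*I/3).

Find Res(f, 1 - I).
Write f(z) = P(z)/Q(z) with P(z) = -z^4 + z^3 - 2*z^2 + z + 1 and Q(z) = z^2 - 2*z + 4*I*z/3 + 2/3 - 4*I/3.
The denominator factors as Q(z) = (z - 1 + I/3)*(z - 1 + I), so z = 1 - I is a simple zero of Q and P is analytic there; z = 1 - I is therefore a simple pole and
  Res(f, z₀) = P(z₀)/Q'(z₀).

Q'(z) = 2*z - 2 + 4*I/3, so Q'(1 - I) = -2*I/3.
P(1 - I) = 4 + I.

Res(f, 1 - I) = (4 + I)/(-2*I/3) = -3/2 + 6*I

Final answer: -3/2 + 6*I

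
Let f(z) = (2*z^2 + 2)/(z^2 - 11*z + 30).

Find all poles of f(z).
{5, 6}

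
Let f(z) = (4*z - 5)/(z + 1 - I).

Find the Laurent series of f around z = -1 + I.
Put w = z - (-1 + I), i.e. z = w - 1 + I. The denominator is w, so it suffices to rewrite the numerator in powers of w.

P(z) = 4*z - 5
P(w - 1 + I) = -9 + 4*I + 4*w

Dividing each term by w:
  f = (-9 + 4*I)/w + 4

Substituting back w = z + 1 - I:
  f(z) = (-9 + 4*I)/(z + 1 - I) + 4

The series is finite because the numerator is a polynomial; the negative powers form the principal part, and the coefficient of 1/(z + 1 - I) gives Res(f, -1 + I) = -9 + 4*I.

Final answer: (-9 + 4*I)/(z + 1 - I) + 4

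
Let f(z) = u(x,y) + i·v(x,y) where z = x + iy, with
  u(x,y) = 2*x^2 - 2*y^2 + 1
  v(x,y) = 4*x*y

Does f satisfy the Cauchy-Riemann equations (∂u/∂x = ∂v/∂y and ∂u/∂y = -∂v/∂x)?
∂u/∂x = 4*x
∂v/∂y = 4*x
∂u/∂y = -4*y
∂v/∂x = 4*y
∂u/∂x = ∂v/∂y and ∂u/∂y = -∂v/∂x hold identically; f is analytic.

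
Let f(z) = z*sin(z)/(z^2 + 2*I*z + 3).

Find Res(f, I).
Write f(z) = P(z)/Q(z) with P(z) = z*sin(z) and Q(z) = z^2 + 2*I*z + 3.
The denominator factors as Q(z) = (z - I)*(z + 3*I), so z = I is a simple zero of Q and P is analytic there; z = I is therefore a simple pole and
  Res(f, z₀) = P(z₀)/Q'(z₀).

Q'(z) = 2*z + 2*I, so Q'(I) = 4*I.
P(I) = -sinh(1).

Res(f, I) = (-sinh(1))/(4*I) = I*sinh(1)/4

Final answer: I*sinh(1)/4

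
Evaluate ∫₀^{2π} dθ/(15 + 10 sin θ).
Call the integral J. The integrand is 2π-periodic and we integrate over a full period, so shifting θ does not change the value (θ → θ + π/2 turns sin θ into cos θ). Hence
  J = ∫₀^{2π} dθ/(15 + 10 cos θ).
Put z = e^{iθ}: then cos θ = (z + 1/z)/2, dθ = dz/(iz), and z runs once counterclockwise around |z| = 1:
  J = ∮_{|z|=1} 1/(15 + 10*(z + 1/z)/2) · dz/(iz) = (2/i) ∮_{|z|=1} dz/(10*z^2 + 30*z + 10).
The roots of 10*z^2 + 30*z + 10 are z = (-15 ± sqrt(15^2 - 10^2))/10, with sqrt(125) = 5*sqrt(5); their product is 1, so only z₊ = -3/2 + sqrt(5)/2 lies inside the unit circle (z₋ = -3/2 - sqrt(5)/2 lies outside).
z₊ is a simple zero of q(z) = 10*z^2 + 30*z + 10, so Res(1/q, z₊) = 1/q'(z₊) with q'(z) = 20*z + 30; and q'(z₊) = 10*(z₊ - z₋) = 10*sqrt(5).
Therefore J = (2/i) · 2πi · 1/(10*sqrt(5)) = 2*pi/(5*sqrt(5)) = 2*sqrt(5)*pi/25

Final answer: 2*sqrt(5)*pi/25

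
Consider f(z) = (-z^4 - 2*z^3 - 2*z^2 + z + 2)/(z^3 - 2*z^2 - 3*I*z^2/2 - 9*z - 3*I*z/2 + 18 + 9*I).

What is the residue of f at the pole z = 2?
Write f(z) = P(z)/Q(z) with P(z) = -z^4 - 2*z^3 - 2*z^2 + z + 2 and Q(z) = z^3 - 2*z^2 - 3*I*z^2/2 - 9*z - 3*I*z/2 + 18 + 9*I.
The denominator factors as Q(z) = (z - 2)*(z + 3)*(z - 3 - 3*I/2), so z = 2 is a simple zero of Q and P is analytic there; z = 2 is therefore a simple pole and
  Res(f, z₀) = P(z₀)/Q'(z₀).

Q'(z) = 3*z^2 - 4*z - 3*I*z - 9 - 3*I/2, so Q'(2) = -5 - 15*I/2.
P(2) = -36.

Res(f, 2) = (-36)/(-5 - 15*I/2) = 144/65 - 216*I/65

Final answer: 144/65 - 216*I/65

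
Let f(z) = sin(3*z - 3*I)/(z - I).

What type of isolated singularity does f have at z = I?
Let u = z - I. The argument of sin is 3*z - 3*I = 3u, so
  f = sin(3u)/u = ((3u) - (3u)^3/6 + ...)/u = 3 - (9/2)*u^2 + ...
The Laurent expansion about u = 0 has no negative powers; equivalently lim_{z→I} f(z) = 3 exists and is finite.
So the singularity is removable.

Final answer: removable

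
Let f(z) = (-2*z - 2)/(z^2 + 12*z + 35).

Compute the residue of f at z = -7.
Write f(z) = P(z)/Q(z) with P(z) = -2*z - 2 and Q(z) = z^2 + 12*z + 35.
The denominator factors as Q(z) = (z + 7)*(z + 5), so z = -7 is a simple zero of Q and P is analytic there; z = -7 is therefore a simple pole and
  Res(f, z₀) = P(z₀)/Q'(z₀).

Q'(z) = 2*z + 12, so Q'(-7) = -2.
P(-7) = 12.

Res(f, -7) = (12)/(-2) = -6

Final answer: -6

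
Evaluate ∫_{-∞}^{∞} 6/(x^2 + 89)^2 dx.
Let f(z) = 6/(z^2 + 89)^2. The denominator has no real zeros and deg Q - deg P = 4 ≥ 2, so the integral of f over the upper semicircle |z| = R tends to 0 as R → ∞. Closing the contour in the upper half-plane,
  ∫_{-∞}^{∞} f(x) dx = 2πi · Σ Res(f, z_k)  over the poles with Im z_k > 0.

Zeros of the denominator: z^2 + 89 = 0 gives z = ±sqrt(89)*I.
Upper half-plane: z = sqrt(89)*I (a pole of order 2).

Write f(z) = g(z)/(z - sqrt(89)*I)^2 with g(z) = 6/(z + sqrt(89)*I)^2. For a double pole, Res(f, z₀) = g'(z₀):
  g'(z) = -12/(z + sqrt(89)*I)^3
  Res(f, sqrt(89)*I) = g'(sqrt(89)*I) = -3*sqrt(89)*I/15842

∫_{-∞}^{∞} f(x) dx = 2πi · (-3*sqrt(89)*I/15842) = 3*sqrt(89)*pi/7921

Final answer: 3*sqrt(89)*pi/7921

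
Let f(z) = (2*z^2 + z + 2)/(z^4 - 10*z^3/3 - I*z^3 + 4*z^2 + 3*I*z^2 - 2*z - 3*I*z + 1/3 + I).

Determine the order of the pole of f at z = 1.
3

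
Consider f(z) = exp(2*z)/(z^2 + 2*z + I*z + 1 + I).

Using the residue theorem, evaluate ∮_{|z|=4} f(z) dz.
By the residue theorem, ∮_C f(z) dz = 2πi · (sum of the residues of f at the poles inside |z| = 4).

The denominator factors as (z + 1 + I)*(z + 1), so the singularities of f are simple poles at z = -1 - I, z = -1.
  |-1 - I|² = 2 < 16 = 4², so this pole is inside the contour.
  |-1|² = 1 < 16 = 4², so this pole is inside the contour.

With P(z) = exp(2*z) and Q(z) = z^2 + 2*z + I*z + 1 + I, each pole is simple, so Res(f, z₀) = P(z₀)/Q'(z₀) with Q'(z) = 2*z + 2 + I.
  Res(f, -1 - I) = P(-1 - I)/Q'(-1 - I) = (exp(-2 - 2*I))/(-I) = I*exp(-2 - 2*I)
  Res(f, -1) = P(-1)/Q'(-1) = (exp(-2))/(I) = -I*exp(-2)

Sum of residues inside C: -I*exp(-2) + I*exp(-2 - 2*I)
∮_C f(z) dz = 2πi · (-I*exp(-2) + I*exp(-2 - 2*I)) = 2*pi*exp(-2) - 2*pi*exp(-2 - 2*I)

Final answer: 2*pi*exp(-2) - 2*pi*exp(-2 - 2*I)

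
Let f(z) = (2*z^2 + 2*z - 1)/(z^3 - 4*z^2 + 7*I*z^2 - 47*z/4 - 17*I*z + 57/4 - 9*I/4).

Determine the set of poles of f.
The singularities of f are the zeros of the denominator. Factoring,
  z^3 - 4*z^2 + 7*I*z^2 - 47*z/4 - 17*I*z + 57/4 - 9*I/4 = (z - 1/2 + 3*I)*(z - 1/2 + I)*(z - 3 + 3*I)
so the candidates are z = 1/2 - 3*I, z = 1/2 - I, z = 3 - 3*I.

Check the numerator P(z) = 2*z^2 + 2*z - 1 at each one:
  P(1/2 - 3*I) = -35/2 - 12*I ≠ 0, so z = 1/2 - 3*I is a (simple) pole.
  P(1/2 - I) = -3/2 - 4*I ≠ 0, so z = 1/2 - I is a (simple) pole.
  P(3 - 3*I) = 5 - 42*I ≠ 0, so z = 3 - 3*I is a (simple) pole.

Poles of f: {1/2 - 3*I, 1/2 - I, 3 - 3*I}

Final answer: {1/2 - 3*I, 1/2 - I, 3 - 3*I}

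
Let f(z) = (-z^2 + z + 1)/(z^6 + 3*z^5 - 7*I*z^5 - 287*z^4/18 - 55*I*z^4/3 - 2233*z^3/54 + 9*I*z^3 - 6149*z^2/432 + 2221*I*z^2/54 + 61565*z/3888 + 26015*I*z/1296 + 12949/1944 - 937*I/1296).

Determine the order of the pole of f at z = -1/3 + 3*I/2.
4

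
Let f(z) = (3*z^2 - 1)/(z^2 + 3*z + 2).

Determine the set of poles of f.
The singularities of f are the zeros of the denominator. Factoring,
  z^2 + 3*z + 2 = (z + 1)*(z + 2)
so the candidates are z = -1, z = -2.

Check the numerator P(z) = 3*z^2 - 1 at each one:
  P(-1) = 2 ≠ 0, so z = -1 is a (simple) pole.
  P(-2) = 11 ≠ 0, so z = -2 is a (simple) pole.

Poles of f: {-2, -1}

Final answer: {-2, -1}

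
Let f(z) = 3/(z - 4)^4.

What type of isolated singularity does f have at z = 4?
pole of order 4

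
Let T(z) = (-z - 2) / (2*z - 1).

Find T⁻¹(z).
Set w = T(z) = (-z - 2) / (2*z - 1) and solve for z:
  w*(2*z - 1) = -z - 2
  -w + z*(2*w + 1) + 2 = 0
  z*(2*w + 1) = w - 2
  z = (2 - w)/(-2*w - 1)
Renaming the variable, T⁻¹(z) = (-z + 2)/(-2*z - 1) = (z - 2)/(2*z + 1).
(Check: ad - bc = 5 ≠ 0, so T is invertible.)

Final answer: (z - 2)/(2*z + 1)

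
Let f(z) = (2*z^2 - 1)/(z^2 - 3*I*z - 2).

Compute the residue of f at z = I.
-3*I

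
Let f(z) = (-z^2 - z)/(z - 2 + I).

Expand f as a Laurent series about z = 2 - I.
Put w = z - (2 - I), i.e. z = w + 2 - I. The denominator is w, so it suffices to rewrite the numerator in powers of w.

P(z) = -z^2 - z
P(w + 2 - I) = -5 + 5*I + (-5 + 2*I)*w - w^2

Dividing each term by w:
  f = (-5 + 5*I)/w - 5 + 2*I - w

Substituting back w = z - 2 + I:
  f(z) = (-5 + 5*I)/(z - 2 + I) - 5 + 2*I - (z - 2 + I)

The series is finite because the numerator is a polynomial; the negative powers form the principal part, and the coefficient of 1/(z - 2 + I) gives Res(f, 2 - I) = -5 + 5*I.

Final answer: (-5 + 5*I)/(z - 2 + I) - 5 + 2*I - (z - 2 + I)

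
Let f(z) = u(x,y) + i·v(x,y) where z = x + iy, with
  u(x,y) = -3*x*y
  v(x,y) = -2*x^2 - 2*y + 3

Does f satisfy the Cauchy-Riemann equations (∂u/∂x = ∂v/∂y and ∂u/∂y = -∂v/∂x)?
∂u/∂x = -3*y
∂v/∂y = -2
∂u/∂y = -3*x
∂v/∂x = -4*x
∂u/∂x ≠ ∂v/∂y and ∂u/∂y ≠ -∂v/∂x; the Cauchy-Riemann equations are not satisfied, so f is not analytic.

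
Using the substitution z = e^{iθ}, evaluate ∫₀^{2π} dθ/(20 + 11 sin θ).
Call the integral J. The integrand is 2π-periodic and we integrate over a full period, so shifting θ does not change the value (θ → θ + π/2 turns sin θ into cos θ). Hence
  J = ∫₀^{2π} dθ/(20 + 11 cos θ).
Put z = e^{iθ}: then cos θ = (z + 1/z)/2, dθ = dz/(iz), and z runs once counterclockwise around |z| = 1:
  J = ∮_{|z|=1} 1/(20 + 11*(z + 1/z)/2) · dz/(iz) = (2/i) ∮_{|z|=1} dz/(11*z^2 + 40*z + 11).
The roots of 11*z^2 + 40*z + 11 are z = (-20 ± sqrt(20^2 - 11^2))/11, with sqrt(279) = 3*sqrt(31); their product is 1, so only z₊ = -20/11 + 3*sqrt(31)/11 lies inside the unit circle (z₋ = -20/11 - 3*sqrt(31)/11 lies outside).
z₊ is a simple zero of q(z) = 11*z^2 + 40*z + 11, so Res(1/q, z₊) = 1/q'(z₊) with q'(z) = 22*z + 40; and q'(z₊) = 11*(z₊ - z₋) = 6*sqrt(31).
Therefore J = (2/i) · 2πi · 1/(6*sqrt(31)) = 2*pi/(3*sqrt(31)) = 2*sqrt(31)*pi/93

Final answer: 2*sqrt(31)*pi/93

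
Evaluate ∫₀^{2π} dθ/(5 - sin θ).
Call the integral J. The integrand is 2π-periodic and we integrate over a full period, so shifting θ does not change the value (θ → θ + π/2 turns sin θ into cos θ; θ → θ + π flips the sign of the trig term). Hence
  J = ∫₀^{2π} dθ/(5 + cos θ).
Put z = e^{iθ}: then cos θ = (z + 1/z)/2, dθ = dz/(iz), and z runs once counterclockwise around |z| = 1:
  J = ∮_{|z|=1} 1/(5 + (z + 1/z)/2) · dz/(iz) = (2/i) ∮_{|z|=1} dz/(z^2 + 10*z + 1).
The roots of z^2 + 10*z + 1 are z = (-5 ± sqrt(5^2 - 1^2)), with sqrt(24) = 2*sqrt(6); their product is 1, so only z₊ = -5 + 2*sqrt(6) lies inside the unit circle (z₋ = -5 - 2*sqrt(6) lies outside).
z₊ is a simple zero of q(z) = z^2 + 10*z + 1, so Res(1/q, z₊) = 1/q'(z₊) with q'(z) = 2*z + 10; and q'(z₊) = (z₊ - z₋) = 4*sqrt(6).
Therefore J = (2/i) · 2πi · 1/(4*sqrt(6)) = 2*pi/(2*sqrt(6)) = sqrt(6)*pi/6

Final answer: sqrt(6)*pi/6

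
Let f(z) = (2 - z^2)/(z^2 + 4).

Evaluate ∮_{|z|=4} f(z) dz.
0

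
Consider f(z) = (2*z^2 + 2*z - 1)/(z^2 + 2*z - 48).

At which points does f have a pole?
The singularities of f are the zeros of the denominator. Factoring,
  z^2 + 2*z - 48 = (z - 6)*(z + 8)
so the candidates are z = 6, z = -8.

Check the numerator P(z) = 2*z^2 + 2*z - 1 at each one:
  P(6) = 83 ≠ 0, so z = 6 is a (simple) pole.
  P(-8) = 111 ≠ 0, so z = -8 is a (simple) pole.

Poles of f: {-8, 6}

Final answer: {-8, 6}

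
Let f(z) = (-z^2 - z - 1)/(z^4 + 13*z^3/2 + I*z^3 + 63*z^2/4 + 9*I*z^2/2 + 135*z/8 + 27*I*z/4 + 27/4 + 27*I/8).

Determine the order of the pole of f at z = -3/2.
Factor the denominator:
  z^4 + 13*z^3/2 + I*z^3 + 63*z^2/4 + 9*I*z^2/2 + 135*z/8 + 27*I*z/4 + 27/4 + 27*I/8 = (z + 3/2)^3*(z + 2 + I)

The numerator P(z) = -z^2 - z - 1 has P(-3/2) = -7/4 ≠ 0, so no factor of (z + 3/2) cancels.
Near z = -3/2 we can therefore write f(z) = g(z)/(z + 3/2)^3 with g analytic at -3/2 and g(-3/2) ≠ 0 (g is the numerator divided by the remaining denominator factors).

Hence z = -3/2 is a pole of order 3.

Final answer: 3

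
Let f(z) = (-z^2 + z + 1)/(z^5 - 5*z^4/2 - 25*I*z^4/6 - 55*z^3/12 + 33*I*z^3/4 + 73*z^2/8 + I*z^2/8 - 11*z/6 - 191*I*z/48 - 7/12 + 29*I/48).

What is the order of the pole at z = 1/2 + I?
Factor the denominator:
  z^5 - 5*z^4/2 - 25*I*z^4/6 - 55*z^3/12 + 33*I*z^3/4 + 73*z^2/8 + I*z^2/8 - 11*z/6 - 191*I*z/48 - 7/12 + 29*I/48 = (z - 1/2 - I)^3*(z - I/2)*(z - 1 - 2*I/3)

The numerator P(z) = -z^2 + z + 1 has P(1/2 + I) = 9/4 ≠ 0, so no factor of (z - 1/2 - I) cancels.
Near z = 1/2 + I we can therefore write f(z) = g(z)/(z - 1/2 - I)^3 with g analytic at 1/2 + I and g(1/2 + I) ≠ 0 (g is the numerator divided by the remaining denominator factors).

Hence z = 1/2 + I is a pole of order 3.

Final answer: 3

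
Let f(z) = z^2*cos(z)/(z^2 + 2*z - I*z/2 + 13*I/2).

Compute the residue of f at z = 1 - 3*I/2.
Write f(z) = P(z)/Q(z) with P(z) = z^2*cos(z) and Q(z) = z^2 + 2*z - I*z/2 + 13*I/2.
The denominator factors as Q(z) = (z + 3 - 2*I)*(z - 1 + 3*I/2), so z = 1 - 3*I/2 is a simple zero of Q and P is analytic there; z = 1 - 3*I/2 is therefore a simple pole and
  Res(f, z₀) = P(z₀)/Q'(z₀).

Q'(z) = 2*z + 2 - I/2, so Q'(1 - 3*I/2) = 4 - 7*I/2.
P(1 - 3*I/2) = (-5/4 - 3*I)*cos(1 - 3*I/2).

Res(f, 1 - 3*I/2) = ((-5/4 - 3*I)*cos(1 - 3*I/2))/(4 - 7*I/2) = (22/113 - 131*I/226)*cos(1 - 3*I/2)

Final answer: (22/113 - 131*I/226)*cos(1 - 3*I/2)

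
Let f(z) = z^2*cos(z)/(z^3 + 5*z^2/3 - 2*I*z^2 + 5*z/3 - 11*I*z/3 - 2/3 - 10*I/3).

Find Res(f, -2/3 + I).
Write f(z) = P(z)/Q(z) with P(z) = z^2*cos(z) and Q(z) = z^3 + 5*z^2/3 - 2*I*z^2 + 5*z/3 - 11*I*z/3 - 2/3 - 10*I/3.
The denominator factors as Q(z) = (z + 2/3 - I)*(z + 1 + I)*(z - 2*I), so z = -2/3 + I is a simple zero of Q and P is analytic there; z = -2/3 + I is therefore a simple pole and
  Res(f, z₀) = P(z₀)/Q'(z₀).

Q'(z) = 3*z^2 + 10*z/3 - 4*I*z + 5/3 - 11*I/3, so Q'(-2/3 + I) = 16/9 - 5*I/3.
P(-2/3 + I) = (-5/9 - 4*I/3)*cos(2/3 - I).

Res(f, -2/3 + I) = ((-5/9 - 4*I/3)*cos(2/3 - I))/(16/9 - 5*I/3) = (100/481 - 267*I/481)*cos(2/3 - I)

Final answer: (100/481 - 267*I/481)*cos(2/3 - I)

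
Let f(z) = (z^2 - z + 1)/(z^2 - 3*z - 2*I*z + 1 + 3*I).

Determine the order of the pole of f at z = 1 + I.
Factor the denominator:
  z^2 - 3*z - 2*I*z + 1 + 3*I = (z - 1 - I)*(z - 2 - I)

The numerator P(z) = z^2 - z + 1 has P(1 + I) = I ≠ 0, so no factor of (z - 1 - I) cancels.
Near z = 1 + I we can therefore write f(z) = g(z)/(z - 1 - I) with g analytic at 1 + I and g(1 + I) ≠ 0 (g is the numerator divided by the remaining denominator factors).

Hence z = 1 + I is a pole of order 1.

Final answer: 1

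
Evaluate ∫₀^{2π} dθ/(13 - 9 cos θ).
sqrt(22)*pi/22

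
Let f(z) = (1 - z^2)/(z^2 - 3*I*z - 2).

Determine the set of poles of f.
{I, 2*I}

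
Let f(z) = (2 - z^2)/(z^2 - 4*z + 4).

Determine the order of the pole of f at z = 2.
2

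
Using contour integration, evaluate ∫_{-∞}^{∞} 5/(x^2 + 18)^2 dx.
Let f(z) = 5/(z^2 + 18)^2. The denominator has no real zeros and deg Q - deg P = 4 ≥ 2, so the integral of f over the upper semicircle |z| = R tends to 0 as R → ∞. Closing the contour in the upper half-plane,
  ∫_{-∞}^{∞} f(x) dx = 2πi · Σ Res(f, z_k)  over the poles with Im z_k > 0.

Zeros of the denominator: z^2 + 18 = 0 gives z = ±3*sqrt(2)*I.
Upper half-plane: z = 3*sqrt(2)*I (a pole of order 2).

Write f(z) = g(z)/(z - 3*sqrt(2)*I)^2 with g(z) = 5/(z + 3*sqrt(2)*I)^2. For a double pole, Res(f, z₀) = g'(z₀):
  g'(z) = -10/(z + 3*sqrt(2)*I)^3
  Res(f, 3*sqrt(2)*I) = g'(3*sqrt(2)*I) = -5*sqrt(2)*I/432

∫_{-∞}^{∞} f(x) dx = 2πi · (-5*sqrt(2)*I/432) = 5*sqrt(2)*pi/216

Final answer: 5*sqrt(2)*pi/216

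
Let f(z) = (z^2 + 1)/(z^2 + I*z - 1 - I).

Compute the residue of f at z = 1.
Write f(z) = P(z)/Q(z) with P(z) = z^2 + 1 and Q(z) = z^2 + I*z - 1 - I.
The denominator factors as Q(z) = (z + 1 + I)*(z - 1), so z = 1 is a simple zero of Q and P is analytic there; z = 1 is therefore a simple pole and
  Res(f, z₀) = P(z₀)/Q'(z₀).

Q'(z) = 2*z + I, so Q'(1) = 2 + I.
P(1) = 2.

Res(f, 1) = (2)/(2 + I) = 4/5 - 2*I/5

Final answer: 4/5 - 2*I/5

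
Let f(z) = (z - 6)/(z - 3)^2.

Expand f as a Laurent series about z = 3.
-3/(z - 3)^2 + 1/(z - 3)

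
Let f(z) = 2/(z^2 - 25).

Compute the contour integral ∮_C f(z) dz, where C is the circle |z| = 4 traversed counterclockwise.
0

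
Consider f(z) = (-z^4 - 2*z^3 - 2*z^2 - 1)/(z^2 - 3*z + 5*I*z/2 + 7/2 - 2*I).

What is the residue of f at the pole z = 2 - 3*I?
Write f(z) = P(z)/Q(z) with P(z) = -z^4 - 2*z^3 - 2*z^2 - 1 and Q(z) = z^2 - 3*z + 5*I*z/2 + 7/2 - 2*I.
The denominator factors as Q(z) = (z - 2 + 3*I)*(z - 1 - I/2), so z = 2 - 3*I is a simple zero of Q and P is analytic there; z = 2 - 3*I is therefore a simple pole and
  Res(f, z₀) = P(z₀)/Q'(z₀).

Q'(z) = 2*z - 3 + 5*I/2, so Q'(2 - 3*I) = 1 - 7*I/2.
P(2 - 3*I) = 220 - 78*I.

Res(f, 2 - 3*I) = (220 - 78*I)/(1 - 7*I/2) = 1972/53 + 2768*I/53

Final answer: 1972/53 + 2768*I/53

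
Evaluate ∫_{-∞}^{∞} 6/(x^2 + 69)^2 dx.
Let f(z) = 6/(z^2 + 69)^2. The denominator has no real zeros and deg Q - deg P = 4 ≥ 2, so the integral of f over the upper semicircle |z| = R tends to 0 as R → ∞. Closing the contour in the upper half-plane,
  ∫_{-∞}^{∞} f(x) dx = 2πi · Σ Res(f, z_k)  over the poles with Im z_k > 0.

Zeros of the denominator: z^2 + 69 = 0 gives z = ±sqrt(69)*I.
Upper half-plane: z = sqrt(69)*I (a pole of order 2).

Write f(z) = g(z)/(z - sqrt(69)*I)^2 with g(z) = 6/(z + sqrt(69)*I)^2. For a double pole, Res(f, z₀) = g'(z₀):
  g'(z) = -12/(z + sqrt(69)*I)^3
  Res(f, sqrt(69)*I) = g'(sqrt(69)*I) = -sqrt(69)*I/3174

∫_{-∞}^{∞} f(x) dx = 2πi · (-sqrt(69)*I/3174) = sqrt(69)*pi/1587

Final answer: sqrt(69)*pi/1587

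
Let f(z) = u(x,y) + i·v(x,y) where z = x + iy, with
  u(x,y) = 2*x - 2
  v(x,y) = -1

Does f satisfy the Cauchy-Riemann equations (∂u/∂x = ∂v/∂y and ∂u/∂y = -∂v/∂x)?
∂u/∂x = 2
∂v/∂y = 0
∂u/∂y = 0
∂v/∂x = 0
∂u/∂x ≠ ∂v/∂y; the Cauchy-Riemann equations are not satisfied, so f is not analytic.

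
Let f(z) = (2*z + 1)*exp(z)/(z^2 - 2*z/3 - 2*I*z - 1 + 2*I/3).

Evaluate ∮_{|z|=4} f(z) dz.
By the residue theorem, ∮_C f(z) dz = 2πi · (sum of the residues of f at the poles inside |z| = 4).

The denominator factors as (z - I)*(z - 2/3 - I), so the singularities of f are simple poles at z = I, z = 2/3 + I.
  |I|² = 1 < 16 = 4², so this pole is inside the contour.
  |2/3 + I|² = 13/9 < 16 = 4², so this pole is inside the contour.

With P(z) = (2*z + 1)*exp(z) and Q(z) = z^2 - 2*z/3 - 2*I*z - 1 + 2*I/3, each pole is simple, so Res(f, z₀) = P(z₀)/Q'(z₀) with Q'(z) = 2*z - 2/3 - 2*I.
  Res(f, I) = P(I)/Q'(I) = ((1 + 2*I)*exp(I))/(-2/3) = (-3/2 - 3*I)*exp(I)
  Res(f, 2/3 + I) = P(2/3 + I)/Q'(2/3 + I) = ((7/3 + 2*I)*exp(2/3 + I))/(2/3) = (7/2 + 3*I)*exp(2/3 + I)

Sum of residues inside C: (-3/2 - 3*I)*exp(I) + (7/2 + 3*I)*exp(2/3 + I)
∮_C f(z) dz = 2πi · ((-3/2 - 3*I)*exp(I) + (7/2 + 3*I)*exp(2/3 + I)) = pi*(-6 + 7*I)*exp(2/3 + I) + pi*(6 - 3*I)*exp(I)

Final answer: pi*(-6 + 7*I)*exp(2/3 + I) + pi*(6 - 3*I)*exp(I)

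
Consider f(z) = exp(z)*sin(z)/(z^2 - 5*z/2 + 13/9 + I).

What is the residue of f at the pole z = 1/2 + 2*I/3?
Write f(z) = P(z)/Q(z) with P(z) = exp(z)*sin(z) and Q(z) = z^2 - 5*z/2 + 13/9 + I.
The denominator factors as Q(z) = (z - 1/2 - 2*I/3)*(z - 2 + 2*I/3), so z = 1/2 + 2*I/3 is a simple zero of Q and P is analytic there; z = 1/2 + 2*I/3 is therefore a simple pole and
  Res(f, z₀) = P(z₀)/Q'(z₀).

Q'(z) = 2*z - 5/2, so Q'(1/2 + 2*I/3) = -3/2 + 4*I/3.
P(1/2 + 2*I/3) = exp(1/2 + 2*I/3)*sin(1/2 + 2*I/3).

Res(f, 1/2 + 2*I/3) = (exp(1/2 + 2*I/3)*sin(1/2 + 2*I/3))/(-3/2 + 4*I/3) = (-54/145 - 48*I/145)*exp(1/2 + 2*I/3)*sin(1/2 + 2*I/3)

Final answer: (-54/145 - 48*I/145)*exp(1/2 + 2*I/3)*sin(1/2 + 2*I/3)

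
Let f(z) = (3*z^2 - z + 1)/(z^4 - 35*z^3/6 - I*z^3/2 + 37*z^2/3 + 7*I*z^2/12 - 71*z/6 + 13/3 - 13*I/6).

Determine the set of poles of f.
{1/3 - I/2, 1 + I, 3/2 - I, 3 + I}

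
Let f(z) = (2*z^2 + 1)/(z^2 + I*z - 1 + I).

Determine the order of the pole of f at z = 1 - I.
1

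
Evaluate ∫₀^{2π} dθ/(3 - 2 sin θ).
Call the integral J. The integrand is 2π-periodic and we integrate over a full period, so shifting θ does not change the value (θ → θ + π/2 turns sin θ into cos θ; θ → θ + π flips the sign of the trig term). Hence
  J = ∫₀^{2π} dθ/(3 + 2 cos θ).
Put z = e^{iθ}: then cos θ = (z + 1/z)/2, dθ = dz/(iz), and z runs once counterclockwise around |z| = 1:
  J = ∮_{|z|=1} 1/(3 + 2*(z + 1/z)/2) · dz/(iz) = (2/i) ∮_{|z|=1} dz/(2*z^2 + 6*z + 2).
The roots of 2*z^2 + 6*z + 2 are z = (-3 ± sqrt(3^2 - 2^2))/2, with sqrt(5) = sqrt(5); their product is 1, so only z₊ = -3/2 + sqrt(5)/2 lies inside the unit circle (z₋ = -3/2 - sqrt(5)/2 lies outside).
z₊ is a simple zero of q(z) = 2*z^2 + 6*z + 2, so Res(1/q, z₊) = 1/q'(z₊) with q'(z) = 4*z + 6; and q'(z₊) = 2*(z₊ - z₋) = 2*sqrt(5).
Therefore J = (2/i) · 2πi · 1/(2*sqrt(5)) = 2*pi/(sqrt(5)) = 2*sqrt(5)*pi/5

Final answer: 2*sqrt(5)*pi/5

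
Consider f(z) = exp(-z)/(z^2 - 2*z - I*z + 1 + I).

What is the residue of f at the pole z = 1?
Write f(z) = P(z)/Q(z) with P(z) = exp(-z) and Q(z) = z^2 - 2*z - I*z + 1 + I.
The denominator factors as Q(z) = (z - 1 - I)*(z - 1), so z = 1 is a simple zero of Q and P is analytic there; z = 1 is therefore a simple pole and
  Res(f, z₀) = P(z₀)/Q'(z₀).

Q'(z) = 2*z - 2 - I, so Q'(1) = -I.
P(1) = exp(-1).

Res(f, 1) = (exp(-1))/(-I) = I*exp(-1)

Final answer: I*exp(-1)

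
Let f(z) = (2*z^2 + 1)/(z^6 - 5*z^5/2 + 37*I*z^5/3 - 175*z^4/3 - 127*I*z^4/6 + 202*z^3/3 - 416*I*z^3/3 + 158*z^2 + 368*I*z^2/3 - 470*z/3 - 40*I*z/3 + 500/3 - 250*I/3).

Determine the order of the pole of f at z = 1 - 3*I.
4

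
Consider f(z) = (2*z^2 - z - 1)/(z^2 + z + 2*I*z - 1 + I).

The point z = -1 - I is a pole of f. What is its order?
Factor the denominator:
  z^2 + z + 2*I*z - 1 + I = (z + 1 + I)*(z + I)

The numerator P(z) = 2*z^2 - z - 1 has P(-1 - I) = 5*I ≠ 0, so no factor of (z + 1 + I) cancels.
Near z = -1 - I we can therefore write f(z) = g(z)/(z + 1 + I) with g analytic at -1 - I and g(-1 - I) ≠ 0 (g is the numerator divided by the remaining denominator factors).

Hence z = -1 - I is a pole of order 1.

Final answer: 1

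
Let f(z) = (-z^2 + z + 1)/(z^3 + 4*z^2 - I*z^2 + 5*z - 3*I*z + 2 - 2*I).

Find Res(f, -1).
-I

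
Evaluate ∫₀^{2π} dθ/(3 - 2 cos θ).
Call the integral J. The integrand is 2π-periodic and we integrate over a full period, so shifting θ does not change the value (θ → θ + π flips the sign of the trig term). Hence
  J = ∫₀^{2π} dθ/(3 + 2 cos θ).
Put z = e^{iθ}: then cos θ = (z + 1/z)/2, dθ = dz/(iz), and z runs once counterclockwise around |z| = 1:
  J = ∮_{|z|=1} 1/(3 + 2*(z + 1/z)/2) · dz/(iz) = (2/i) ∮_{|z|=1} dz/(2*z^2 + 6*z + 2).
The roots of 2*z^2 + 6*z + 2 are z = (-3 ± sqrt(3^2 - 2^2))/2, with sqrt(5) = sqrt(5); their product is 1, so only z₊ = -3/2 + sqrt(5)/2 lies inside the unit circle (z₋ = -3/2 - sqrt(5)/2 lies outside).
z₊ is a simple zero of q(z) = 2*z^2 + 6*z + 2, so Res(1/q, z₊) = 1/q'(z₊) with q'(z) = 4*z + 6; and q'(z₊) = 2*(z₊ - z₋) = 2*sqrt(5).
Therefore J = (2/i) · 2πi · 1/(2*sqrt(5)) = 2*pi/(sqrt(5)) = 2*sqrt(5)*pi/5

Final answer: 2*sqrt(5)*pi/5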